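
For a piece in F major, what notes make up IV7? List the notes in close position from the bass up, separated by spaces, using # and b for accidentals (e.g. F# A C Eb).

The numeral's case and figure indicate a major seventh chord. In F major its root, the fourth degree, is Bb.
Stacking thirds from Bb gives Bb-D-F-A.

Bb D F A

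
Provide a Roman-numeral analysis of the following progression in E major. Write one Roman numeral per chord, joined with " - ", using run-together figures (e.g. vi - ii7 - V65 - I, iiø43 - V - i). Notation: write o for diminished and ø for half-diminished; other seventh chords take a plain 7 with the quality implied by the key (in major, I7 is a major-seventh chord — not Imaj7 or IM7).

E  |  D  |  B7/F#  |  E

I - bVII - V43 - I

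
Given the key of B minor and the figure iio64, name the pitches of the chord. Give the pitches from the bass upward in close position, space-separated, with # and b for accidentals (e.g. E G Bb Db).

G C# E

In B minor, the second degree is C#, and the diatonic chord built there is a diminished triad.
Stacking thirds from C# gives C#-E-G.
The figured bass 64 indicates second inversion, placing the fifth (G) in the bass: G-C#-E.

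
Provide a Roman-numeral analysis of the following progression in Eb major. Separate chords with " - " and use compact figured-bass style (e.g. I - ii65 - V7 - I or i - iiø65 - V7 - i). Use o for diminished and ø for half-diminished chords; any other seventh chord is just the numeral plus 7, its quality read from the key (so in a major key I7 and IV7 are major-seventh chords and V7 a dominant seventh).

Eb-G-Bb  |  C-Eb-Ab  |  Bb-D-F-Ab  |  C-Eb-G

I - IV6 - V7 - vi

Eb-G-Bb: major triad on Eb = scale degree 1 → I.
C-Eb-Ab has root Ab, degree 4 in Eb major, so IV6.
Bb-D-F-Ab: dominant seventh chord on Bb = scale degree 5 → V7.
C-Eb-G: minor triad on C = scale degree 6 → vi.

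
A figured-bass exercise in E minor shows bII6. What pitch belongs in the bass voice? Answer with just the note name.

bII in E minor has root F; the chord is F-A-C.
The figure 6 means first inversion — the third is in the bass.

A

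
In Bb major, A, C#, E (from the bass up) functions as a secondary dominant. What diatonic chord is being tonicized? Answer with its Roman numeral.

iii

The chord is a major triad on A.
A dominant resolves down a perfect fifth: A → D. In Bb major, D is scale degree 3, i.e. iii.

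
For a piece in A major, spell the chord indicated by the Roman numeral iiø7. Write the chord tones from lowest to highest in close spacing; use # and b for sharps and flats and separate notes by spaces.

B D F A

Scale degree 2 in A major is B; here the chord built on it is altered to a half-diminished seventh chord. iiø7 is the half-diminished supertonic seventh, borrowed from the parallel minor.
So the chord is B-D-F-A.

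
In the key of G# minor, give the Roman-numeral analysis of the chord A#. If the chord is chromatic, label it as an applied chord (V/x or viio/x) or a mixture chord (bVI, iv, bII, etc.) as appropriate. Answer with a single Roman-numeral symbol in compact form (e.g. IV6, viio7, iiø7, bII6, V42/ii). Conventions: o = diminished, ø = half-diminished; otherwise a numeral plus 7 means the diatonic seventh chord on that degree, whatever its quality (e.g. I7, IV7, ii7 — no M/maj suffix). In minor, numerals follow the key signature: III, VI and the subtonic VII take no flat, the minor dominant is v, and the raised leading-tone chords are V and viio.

Stacked in thirds the chord is A#-C##-E#: a major triad on A#.
A# is not a diatonic chord root with this quality in G# minor, but it lies a perfect fifth above D# (V), so the chord functions as an applied dominant of V.

V/V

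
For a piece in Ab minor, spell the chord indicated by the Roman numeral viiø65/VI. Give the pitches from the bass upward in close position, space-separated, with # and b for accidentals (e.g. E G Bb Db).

The slash marks an applied leading-tone chord: viio of VI. In Ab minor, VI is Fb, so the leading tone to it is Eb, a half step below.
Building a half-diminished seventh chord on Eb gives Eb-Gb-Bbb-Db.
The figured bass 65 indicates first inversion, placing the third (Gb) in the bass: Gb-Bbb-Db-Eb.

Gb Bbb Db Eb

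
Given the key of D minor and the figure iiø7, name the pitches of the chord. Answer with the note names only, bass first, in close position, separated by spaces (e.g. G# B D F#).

In D minor, scale degree 2 is E, and the diatonic chord built there is a half-diminished seventh chord.
Stacking thirds from E gives E-G-Bb-D.

E G Bb D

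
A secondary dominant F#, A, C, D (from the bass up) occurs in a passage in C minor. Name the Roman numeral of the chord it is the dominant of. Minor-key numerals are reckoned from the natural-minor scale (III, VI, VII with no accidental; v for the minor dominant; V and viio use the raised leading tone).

V

The chord is a dominant seventh chord on D.
A dominant resolves down a perfect fifth: D → G. In C minor, G is scale degree 5, i.e. V.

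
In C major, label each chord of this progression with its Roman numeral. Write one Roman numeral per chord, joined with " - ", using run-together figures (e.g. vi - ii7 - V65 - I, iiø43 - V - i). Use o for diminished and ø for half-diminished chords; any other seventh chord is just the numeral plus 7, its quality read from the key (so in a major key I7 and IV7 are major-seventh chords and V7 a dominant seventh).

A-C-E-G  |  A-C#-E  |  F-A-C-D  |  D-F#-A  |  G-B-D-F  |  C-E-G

A-C-E-G has root A, degree 6 in C major, so vi7.
A-C#-E: a major triad on A, the applied dominant of ii → V/ii.
F-A-C-D has root D, degree 2 in C major, so ii65.
D-F#-A is the secondary dominant of V (major triad on D): V/V.
G-B-D-F: root G is the dominant; dominant seventh chord there is V7.
C-E-G has root C, degree 1 in C major, so I.

vi7 - V/ii - ii65 - V/V - V7 - I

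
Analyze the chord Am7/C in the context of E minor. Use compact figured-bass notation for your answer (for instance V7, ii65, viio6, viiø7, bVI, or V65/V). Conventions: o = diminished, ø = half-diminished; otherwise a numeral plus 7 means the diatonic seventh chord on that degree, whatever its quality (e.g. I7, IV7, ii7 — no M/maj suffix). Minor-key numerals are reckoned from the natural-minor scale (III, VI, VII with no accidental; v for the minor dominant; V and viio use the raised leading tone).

iv65

The pitches A-C-E-G form a minor seventh chord rooted on A.
In E minor, A is the subdominant; the diatonic minor seventh chord there is iv7.
With C in the bass the chord is in first inversion, so the figured bass is 65.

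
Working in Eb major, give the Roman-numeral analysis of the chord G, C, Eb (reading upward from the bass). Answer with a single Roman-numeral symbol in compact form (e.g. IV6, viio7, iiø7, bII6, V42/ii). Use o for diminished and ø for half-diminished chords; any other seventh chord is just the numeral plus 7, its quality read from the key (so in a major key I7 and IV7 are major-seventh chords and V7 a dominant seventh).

The pitches C-Eb-G form a minor triad rooted on C.
C is scale degree 6 in Eb major, and a minor triad on that degree is written vi.
With G in the bass the chord is in second inversion, so the figured bass is 64.

vi64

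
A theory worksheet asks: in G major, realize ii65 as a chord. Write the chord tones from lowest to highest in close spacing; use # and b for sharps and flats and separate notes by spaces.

C E G A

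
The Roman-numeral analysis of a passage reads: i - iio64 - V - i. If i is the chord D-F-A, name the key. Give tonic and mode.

D minor

The chord Dm is a minor triad rooted on D; its label is i.
If D is scale degree 1 and the mode makes that degree carry a minor triad, the tonic is D and the mode is minor.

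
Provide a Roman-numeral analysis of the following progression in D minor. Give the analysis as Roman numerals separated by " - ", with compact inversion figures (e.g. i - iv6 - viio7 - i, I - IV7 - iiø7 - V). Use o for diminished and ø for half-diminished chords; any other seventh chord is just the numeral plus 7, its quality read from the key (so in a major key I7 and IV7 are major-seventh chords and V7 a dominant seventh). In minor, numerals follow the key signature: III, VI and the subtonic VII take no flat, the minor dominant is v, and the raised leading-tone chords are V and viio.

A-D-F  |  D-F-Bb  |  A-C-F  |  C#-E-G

i64 - VI6 - III6 - viio

A-D-F has root D, degree 1 in D minor, so i64.
D-F-Bb: root Bb is the submediant; major triad there is VI6.
A-C-F has root F, degree 3 in D minor, so III6.
C#-E-G has root C#, degree 7 in D minor, so viio.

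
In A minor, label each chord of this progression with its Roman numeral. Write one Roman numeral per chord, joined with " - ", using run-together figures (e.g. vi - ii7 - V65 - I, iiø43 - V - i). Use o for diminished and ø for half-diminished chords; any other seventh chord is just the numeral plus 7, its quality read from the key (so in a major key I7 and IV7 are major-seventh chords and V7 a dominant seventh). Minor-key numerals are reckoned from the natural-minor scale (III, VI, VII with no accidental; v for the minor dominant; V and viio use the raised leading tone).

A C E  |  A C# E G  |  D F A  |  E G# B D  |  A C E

i - V7/iv - iv - V7 - i

A-C-E: minor triad on A = scale degree 1 → i.
A-C#-E-G: a dominant seventh chord on A, the applied dominant of iv → V7/iv.
D-F-A: minor triad on D = scale degree 4 → iv.
E-G#-B-D: dominant seventh chord on E = scale degree 5 → V7.
A-C-E: minor triad on A = scale degree 1 → i.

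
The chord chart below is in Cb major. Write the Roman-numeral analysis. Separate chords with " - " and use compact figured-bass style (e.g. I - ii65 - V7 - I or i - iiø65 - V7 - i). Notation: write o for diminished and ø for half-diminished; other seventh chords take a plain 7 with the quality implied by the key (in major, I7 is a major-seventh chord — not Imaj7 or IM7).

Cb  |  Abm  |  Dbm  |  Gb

Cb: major triad on Cb = scale degree 1 → I.
Abm: minor triad on Ab = scale degree 6 → vi.
Dbm: root Db is the supertonic; minor triad there is ii.
Gb has root Gb, degree 5 in Cb major, so V.

I - vi - ii - V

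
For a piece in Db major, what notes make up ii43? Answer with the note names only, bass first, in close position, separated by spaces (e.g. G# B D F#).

Bb Db Eb Gb

The numeral's case and figure indicate a minor seventh chord. In Db major its root, the supertonic, is Eb.
Stacking thirds from Eb gives Eb-Gb-Bb-Db.
With the 43 figure the chord is in second inversion; from the bass Bb upward in close position it reads Bb-Db-Eb-Gb.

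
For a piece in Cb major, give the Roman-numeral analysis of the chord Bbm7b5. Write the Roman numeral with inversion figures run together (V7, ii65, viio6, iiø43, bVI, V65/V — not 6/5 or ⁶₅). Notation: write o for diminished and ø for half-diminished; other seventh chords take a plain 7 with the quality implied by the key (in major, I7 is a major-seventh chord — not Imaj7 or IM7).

viiø7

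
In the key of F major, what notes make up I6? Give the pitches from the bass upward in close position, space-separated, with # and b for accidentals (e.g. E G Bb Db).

In F major, the first degree is F, and the diatonic chord built there is a major triad.
Stacking thirds from F gives F-A-C.
The figured bass 6 indicates first inversion, placing the third (A) in the bass: A-C-F.

A C F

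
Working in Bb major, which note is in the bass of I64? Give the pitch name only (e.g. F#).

I in Bb major has root Bb; the chord is Bb-D-F.
The figure 64 means second inversion — the fifth is in the bass.

F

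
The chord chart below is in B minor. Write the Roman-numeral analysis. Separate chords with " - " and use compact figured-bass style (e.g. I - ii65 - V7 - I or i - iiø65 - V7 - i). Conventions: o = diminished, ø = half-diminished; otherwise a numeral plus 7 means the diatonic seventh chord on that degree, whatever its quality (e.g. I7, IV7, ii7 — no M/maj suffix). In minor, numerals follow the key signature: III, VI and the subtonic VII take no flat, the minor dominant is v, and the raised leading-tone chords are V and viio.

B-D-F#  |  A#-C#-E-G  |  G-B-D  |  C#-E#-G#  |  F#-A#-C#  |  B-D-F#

i - viio7 - VI - V/V - V - i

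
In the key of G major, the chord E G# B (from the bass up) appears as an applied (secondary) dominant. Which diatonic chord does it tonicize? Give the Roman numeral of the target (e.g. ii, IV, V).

ii

The chord is a major triad on E.
A dominant resolves down a perfect fifth: E → A. In G major, A is scale degree 2, i.e. ii.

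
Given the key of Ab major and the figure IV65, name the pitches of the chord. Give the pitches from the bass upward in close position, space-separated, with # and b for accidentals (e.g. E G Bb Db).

F Ab C Db

In Ab major, the fourth degree is Db, and the diatonic chord built there is a major seventh chord.
That chord is spelled Db-F-Ab-C.
With the 65 figure the chord is in first inversion; from the bass F upward in close position it reads F-Ab-C-Db.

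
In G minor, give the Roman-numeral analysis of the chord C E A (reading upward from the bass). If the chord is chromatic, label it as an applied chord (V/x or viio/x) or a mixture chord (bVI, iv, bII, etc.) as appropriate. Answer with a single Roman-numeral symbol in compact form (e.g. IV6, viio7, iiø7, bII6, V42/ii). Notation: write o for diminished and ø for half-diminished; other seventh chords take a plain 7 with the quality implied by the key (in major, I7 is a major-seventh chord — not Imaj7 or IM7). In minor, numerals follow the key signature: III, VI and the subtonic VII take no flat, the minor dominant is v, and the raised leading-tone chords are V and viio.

Stacked in thirds the chord is A-C-E: a minor triad on A.
A is the second degree of G minor. This is the minor supertonic, borrowed from the parallel major (the Dorian ii).
With C in the bass the chord is in first inversion, so the figured bass is 6.

ii6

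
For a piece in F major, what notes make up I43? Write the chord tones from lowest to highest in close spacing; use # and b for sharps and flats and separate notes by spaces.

C E F A

In F major, scale degree 1 is F, and the diatonic chord built there is a major seventh chord.
Stacking thirds from F gives F-A-C-E.
With the 43 figure the chord is in second inversion; from the bass C upward in close position it reads C-E-F-A.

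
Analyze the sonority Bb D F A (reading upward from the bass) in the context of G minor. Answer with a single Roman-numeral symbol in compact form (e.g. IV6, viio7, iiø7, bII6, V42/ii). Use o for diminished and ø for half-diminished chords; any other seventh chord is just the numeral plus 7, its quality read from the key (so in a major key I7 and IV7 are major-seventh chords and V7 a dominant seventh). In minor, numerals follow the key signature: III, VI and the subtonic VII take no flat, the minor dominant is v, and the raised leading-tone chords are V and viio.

Stacked in thirds the chord is Bb-D-F-A: a major seventh chord on Bb.
Bb is scale degree 3 in G minor, and a major seventh chord on that degree is written III7.

III7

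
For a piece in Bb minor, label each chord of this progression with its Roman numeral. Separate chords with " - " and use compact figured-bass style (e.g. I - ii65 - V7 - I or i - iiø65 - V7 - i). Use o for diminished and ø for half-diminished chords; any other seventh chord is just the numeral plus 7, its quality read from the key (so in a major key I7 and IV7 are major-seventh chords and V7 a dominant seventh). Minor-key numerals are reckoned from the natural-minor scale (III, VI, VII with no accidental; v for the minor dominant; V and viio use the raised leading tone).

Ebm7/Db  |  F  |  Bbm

Ebm7/Db has root Eb, degree 4 in Bb minor, so iv42.
F: root F is the dominant; major triad there is V.
Bbm has root Bb, degree 1 in Bb minor, so i.

iv42 - V - i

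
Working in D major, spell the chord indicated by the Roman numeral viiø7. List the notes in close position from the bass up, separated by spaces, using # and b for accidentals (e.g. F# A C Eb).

In D major, the leading tone is C#, and the diatonic chord built there is a half-diminished seventh chord.
That chord is spelled C#-E-G-B.

C# E G B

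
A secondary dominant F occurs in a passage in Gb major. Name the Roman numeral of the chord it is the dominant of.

The chord is a major triad on F.
A dominant resolves down a perfect fifth: F → Bb. In Gb major, Bb is scale degree 3, i.e. iii.

iii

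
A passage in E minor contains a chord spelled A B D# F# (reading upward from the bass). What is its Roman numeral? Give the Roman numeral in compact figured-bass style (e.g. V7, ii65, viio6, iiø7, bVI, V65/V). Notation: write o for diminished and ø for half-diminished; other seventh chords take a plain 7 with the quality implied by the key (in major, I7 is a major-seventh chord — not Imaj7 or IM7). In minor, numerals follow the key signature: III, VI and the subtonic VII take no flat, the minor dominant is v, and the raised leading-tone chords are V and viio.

The pitches B-D#-F#-A form a dominant seventh chord rooted on B.
B is scale degree 5 in E minor, and a dominant seventh chord on that degree is written V7.
With A in the bass the chord is in third inversion, so the figured bass is 42.

V42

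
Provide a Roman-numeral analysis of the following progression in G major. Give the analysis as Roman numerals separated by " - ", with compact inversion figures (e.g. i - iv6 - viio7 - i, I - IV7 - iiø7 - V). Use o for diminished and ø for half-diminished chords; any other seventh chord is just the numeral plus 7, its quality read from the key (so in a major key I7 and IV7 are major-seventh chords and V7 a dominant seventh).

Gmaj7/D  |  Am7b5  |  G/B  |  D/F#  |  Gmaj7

Gmaj7/D has root G, degree 1 in G major, so I43.
Am7b5: half-diminished seventh chord on A — chromatic; iiø7 (borrowed from the parallel minor).
G/B has root G, degree 1 in G major, so I6.
D/F#: root D is the dominant; major triad there is V6.
Gmaj7 has root G, degree 1 in G major, so I7.

I43 - iiø7 - I6 - V6 - I7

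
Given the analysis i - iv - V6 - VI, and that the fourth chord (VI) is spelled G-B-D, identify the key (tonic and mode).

The chord G is a major triad rooted on G; its label is VI.
VI on G implies G is the submediant; that puts the tonic at B, and the uppercase numeral fits minor mode.

B minor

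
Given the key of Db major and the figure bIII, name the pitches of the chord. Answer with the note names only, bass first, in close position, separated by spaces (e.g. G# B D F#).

Scale degree 3 in Db major is F; lowering it a half step gives Fb. bIII is a major triad on the lowered third degree, borrowed from the parallel minor.
So the chord is Fb-Ab-Cb, a major triad.

Fb Ab Cb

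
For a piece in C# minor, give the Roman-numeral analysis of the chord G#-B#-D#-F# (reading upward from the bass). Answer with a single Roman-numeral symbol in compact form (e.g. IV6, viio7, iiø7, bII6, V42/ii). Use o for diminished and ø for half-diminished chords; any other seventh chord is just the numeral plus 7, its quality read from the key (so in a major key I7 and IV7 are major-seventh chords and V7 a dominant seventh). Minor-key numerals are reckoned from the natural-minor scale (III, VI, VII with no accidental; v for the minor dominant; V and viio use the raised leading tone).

V7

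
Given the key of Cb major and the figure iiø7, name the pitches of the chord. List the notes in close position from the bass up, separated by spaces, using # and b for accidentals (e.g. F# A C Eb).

Db Fb Abb Cb

Scale degree 2 in Cb major is Db; here the chord built on it is altered to a half-diminished seventh chord. iiø7 is the half-diminished supertonic seventh, borrowed from the parallel minor.
So the chord is Db-Fb-Abb-Cb, a half-diminished seventh chord.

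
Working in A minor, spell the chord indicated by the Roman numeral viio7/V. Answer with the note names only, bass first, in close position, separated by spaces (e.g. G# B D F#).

viio7/V is a secondary leading-tone chord. The target V is E in A minor; the applied chord is rooted a semitone below, on D#.
Building a fully diminished seventh chord on D# gives D#-F#-A-C.

D# F# A C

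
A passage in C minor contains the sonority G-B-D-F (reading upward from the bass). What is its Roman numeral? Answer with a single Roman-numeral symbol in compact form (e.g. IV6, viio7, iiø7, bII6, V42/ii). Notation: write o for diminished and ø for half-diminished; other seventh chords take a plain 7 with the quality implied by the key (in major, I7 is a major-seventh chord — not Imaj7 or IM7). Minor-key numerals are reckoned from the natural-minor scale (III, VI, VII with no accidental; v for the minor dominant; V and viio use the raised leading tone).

V7

The pitches G-B-D-F form a dominant seventh chord rooted on G.
G is scale degree 5 in C minor, and a dominant seventh chord on that degree is written V7.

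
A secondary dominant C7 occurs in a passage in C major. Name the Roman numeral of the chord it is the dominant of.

IV

The chord is a dominant seventh chord on C.
A dominant resolves down a perfect fifth: C → F. In C major, F is scale degree 4, i.e. IV.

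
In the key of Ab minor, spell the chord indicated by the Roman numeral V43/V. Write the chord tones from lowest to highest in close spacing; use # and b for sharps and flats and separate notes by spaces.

F Ab Bb D

V43/V is a secondary dominant — the dominant seventh of V. V in Ab minor is Eb, so the applied chord's root is Bb, a perfect fifth above.
Building a dominant seventh chord on Bb gives Bb-D-F-Ab.
The figured bass 43 indicates second inversion, placing the fifth (F) in the bass: F-Ab-Bb-D.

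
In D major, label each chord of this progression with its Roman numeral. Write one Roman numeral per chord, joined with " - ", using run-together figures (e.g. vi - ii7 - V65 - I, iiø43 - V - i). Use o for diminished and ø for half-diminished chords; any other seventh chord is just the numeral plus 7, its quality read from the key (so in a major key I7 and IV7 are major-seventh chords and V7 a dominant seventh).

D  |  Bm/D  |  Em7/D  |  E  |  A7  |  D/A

D: root D is the tonic; major triad there is I.
Bm/D: minor triad on B = scale degree 6 → vi6.
Em7/D has root E, degree 2 in D major, so ii42.
E is the secondary dominant of V (major triad on E): V/V.
A7 has root A, degree 5 in D major, so V7.
D/A has root D, degree 1 in D major, so I64.

I - vi6 - ii42 - V/V - V7 - I64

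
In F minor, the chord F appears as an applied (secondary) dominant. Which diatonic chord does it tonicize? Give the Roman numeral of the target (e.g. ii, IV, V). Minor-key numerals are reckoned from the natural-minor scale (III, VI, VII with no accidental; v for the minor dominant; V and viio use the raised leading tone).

The chord is a major triad on F.
A dominant resolves down a perfect fifth: F → Bb. In F minor, Bb is scale degree 4, i.e. iv.

iv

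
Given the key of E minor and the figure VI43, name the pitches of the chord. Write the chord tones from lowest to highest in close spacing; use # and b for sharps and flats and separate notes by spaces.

G B C E

In E minor, the sixth degree is C, and the diatonic chord built there is a major seventh chord.
Stacking thirds from C gives C-E-G-B.
The figured bass 43 indicates second inversion, placing the fifth (G) in the bass: G-B-C-E.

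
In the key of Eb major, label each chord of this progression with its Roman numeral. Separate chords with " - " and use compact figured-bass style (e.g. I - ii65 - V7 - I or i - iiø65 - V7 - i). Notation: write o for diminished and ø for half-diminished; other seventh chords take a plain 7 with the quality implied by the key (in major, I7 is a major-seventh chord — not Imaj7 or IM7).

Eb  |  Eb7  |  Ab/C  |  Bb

Eb: root Eb is the tonic; major triad there is I.
Eb7: a dominant seventh chord on Eb, the applied dominant of IV → V7/IV.
Ab/C: major triad on Ab = scale degree 4 → IV6.
Bb: root Bb is the dominant; major triad there is V.

I - V7/IV - IV6 - V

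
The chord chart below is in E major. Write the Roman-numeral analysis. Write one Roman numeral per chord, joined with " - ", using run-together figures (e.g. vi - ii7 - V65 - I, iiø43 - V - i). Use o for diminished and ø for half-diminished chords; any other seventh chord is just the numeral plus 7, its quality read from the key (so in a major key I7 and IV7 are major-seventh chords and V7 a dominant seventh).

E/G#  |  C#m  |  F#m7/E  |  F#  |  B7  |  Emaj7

I6 - vi - ii42 - V/V - V7 - I7

E/G# has root E, degree 1 in E major, so I6.
C#m: root C# is the submediant; minor triad there is vi.
F#m7/E has root F#, degree 2 in E major, so ii42.
F#: a major triad on F#, the applied dominant of V → V/V.
B7: root B is the dominant; dominant seventh chord there is V7.
Emaj7: major seventh chord on E = scale degree 1 → I7.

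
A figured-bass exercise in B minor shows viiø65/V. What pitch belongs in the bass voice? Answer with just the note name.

The applied chord viiø65/V is rooted on E#: E#-G#-B-D#.
The figure 65 means first inversion — the third is in the bass.

G#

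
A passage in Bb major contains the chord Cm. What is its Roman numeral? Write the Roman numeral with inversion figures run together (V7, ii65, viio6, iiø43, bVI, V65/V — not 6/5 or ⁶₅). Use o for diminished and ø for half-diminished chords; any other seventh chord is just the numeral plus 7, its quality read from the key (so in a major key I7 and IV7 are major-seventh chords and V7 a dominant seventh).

ii

The pitches C-Eb-G form a minor triad rooted on C.
C is scale degree 2 in Bb major, and a minor triad on that degree is written ii.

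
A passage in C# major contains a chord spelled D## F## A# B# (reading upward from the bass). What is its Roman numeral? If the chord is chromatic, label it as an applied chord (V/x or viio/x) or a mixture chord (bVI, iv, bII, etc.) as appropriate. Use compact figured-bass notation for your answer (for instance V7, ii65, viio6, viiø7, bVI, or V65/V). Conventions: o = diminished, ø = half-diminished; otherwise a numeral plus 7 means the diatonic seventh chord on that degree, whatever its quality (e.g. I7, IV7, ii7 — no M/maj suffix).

V65/iii

The pitches B#-D##-F##-A# form a dominant seventh chord rooted on B#.
B# is not a diatonic chord root with this quality in C# major, but it lies a perfect fifth above E# (iii), so the chord functions as an applied dominant of iii.
With D## in the bass the chord is in first inversion, so the figured bass is 65.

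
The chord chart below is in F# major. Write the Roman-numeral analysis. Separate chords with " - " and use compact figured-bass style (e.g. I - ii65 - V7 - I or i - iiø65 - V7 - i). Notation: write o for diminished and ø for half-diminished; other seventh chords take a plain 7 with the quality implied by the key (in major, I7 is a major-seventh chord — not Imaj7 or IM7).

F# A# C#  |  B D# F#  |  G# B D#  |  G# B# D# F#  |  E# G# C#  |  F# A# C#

I - IV - ii - V7/V - V6 - I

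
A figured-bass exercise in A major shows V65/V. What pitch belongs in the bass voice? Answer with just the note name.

D#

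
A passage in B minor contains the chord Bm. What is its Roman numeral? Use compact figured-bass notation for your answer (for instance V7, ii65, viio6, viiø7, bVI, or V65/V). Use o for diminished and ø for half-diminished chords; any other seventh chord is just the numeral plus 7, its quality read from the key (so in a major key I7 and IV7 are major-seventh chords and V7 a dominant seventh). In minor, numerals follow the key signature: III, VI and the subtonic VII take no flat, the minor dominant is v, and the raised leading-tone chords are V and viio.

i

Stacked in thirds the chord is B-D-F#: a minor triad on B.
In B minor, B is the tonic; the diatonic minor triad there is i.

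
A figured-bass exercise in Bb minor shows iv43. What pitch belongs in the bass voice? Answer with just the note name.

Bb

iv in Bb minor has root Eb; the chord is Eb-Gb-Bb-Db.
The figure 43 means second inversion — the fifth is in the bass.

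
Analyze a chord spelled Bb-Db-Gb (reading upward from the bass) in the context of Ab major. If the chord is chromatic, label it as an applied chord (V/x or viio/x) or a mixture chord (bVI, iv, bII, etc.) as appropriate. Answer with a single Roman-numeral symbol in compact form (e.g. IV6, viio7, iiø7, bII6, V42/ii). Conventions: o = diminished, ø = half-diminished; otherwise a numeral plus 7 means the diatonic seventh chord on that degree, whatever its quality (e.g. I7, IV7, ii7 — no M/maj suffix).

The pitches Gb-Bb-Db form a major triad rooted on Gb.
Gb is the lowered seventh degree of Ab major (diatonic 7 would be G). This is a major triad on the lowered seventh degree (the subtonic), borrowed from the parallel minor.
With Bb in the bass the chord is in first inversion, so the figured bass is 6.

bVII6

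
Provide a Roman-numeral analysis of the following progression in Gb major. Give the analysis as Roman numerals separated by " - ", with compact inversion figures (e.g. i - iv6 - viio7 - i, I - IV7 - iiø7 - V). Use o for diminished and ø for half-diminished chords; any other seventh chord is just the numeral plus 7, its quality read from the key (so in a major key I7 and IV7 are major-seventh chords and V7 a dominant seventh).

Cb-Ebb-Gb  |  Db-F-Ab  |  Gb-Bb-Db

iv - V - I

Cb-Ebb-Gb is non-diatonic — iv, a mixture chord from Gb minor.
Db-F-Ab: major triad on Db = scale degree 5 → V.
Gb-Bb-Db has root Gb, degree 1 in Gb major, so I.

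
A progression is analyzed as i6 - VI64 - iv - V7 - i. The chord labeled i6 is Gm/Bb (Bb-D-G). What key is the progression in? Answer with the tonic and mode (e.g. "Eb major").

i6 is given as Bb-D-G — a minor triad with root G.
If G is scale degree 1 and the mode makes that degree carry a minor triad, the tonic is G and the mode is minor.

G minor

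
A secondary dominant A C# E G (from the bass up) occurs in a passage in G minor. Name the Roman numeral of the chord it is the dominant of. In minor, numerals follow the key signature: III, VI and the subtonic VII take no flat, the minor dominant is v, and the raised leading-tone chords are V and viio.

V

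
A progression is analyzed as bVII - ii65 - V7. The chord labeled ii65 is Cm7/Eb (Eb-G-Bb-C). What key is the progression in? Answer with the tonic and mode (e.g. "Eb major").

Bb major

The chord Cm7/Eb is a minor seventh chord rooted on C; its label is ii65.
ii65 on C implies C is the supertonic; that puts the tonic at Bb, and the lowercase numeral fits major mode.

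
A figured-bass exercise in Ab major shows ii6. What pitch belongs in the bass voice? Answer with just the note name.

ii in Ab major has root Bb; the chord is Bb-Db-F.
The figure 6 means first inversion — the third is in the bass.

Db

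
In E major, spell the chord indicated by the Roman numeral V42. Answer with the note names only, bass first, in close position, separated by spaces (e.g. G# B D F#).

A B D# F#

In E major, scale degree 5 is B, and the diatonic chord built there is a dominant seventh chord.
Stacking thirds from B gives B-D#-F#-A.
With the 42 figure the chord is in third inversion; from the bass A upward in close position it reads A-B-D#-F#.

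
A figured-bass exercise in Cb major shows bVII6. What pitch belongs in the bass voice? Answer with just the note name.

bVII in Cb major has root Bbb; the chord is Bbb-Db-Fb.
The figure 6 means first inversion — the third is in the bass.

Db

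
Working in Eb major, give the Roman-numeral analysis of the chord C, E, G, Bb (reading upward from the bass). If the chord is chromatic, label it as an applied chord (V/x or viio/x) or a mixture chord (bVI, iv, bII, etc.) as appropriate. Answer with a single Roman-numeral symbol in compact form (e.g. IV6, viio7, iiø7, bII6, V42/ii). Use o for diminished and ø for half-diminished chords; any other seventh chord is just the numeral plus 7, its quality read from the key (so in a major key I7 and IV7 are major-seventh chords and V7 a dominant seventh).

V7/ii

Stacked in thirds the chord is C-E-G-Bb: a dominant seventh chord on C.
C is not a diatonic chord root with this quality in Eb major, but it lies a perfect fifth above F (ii), so the chord functions as an applied dominant of ii.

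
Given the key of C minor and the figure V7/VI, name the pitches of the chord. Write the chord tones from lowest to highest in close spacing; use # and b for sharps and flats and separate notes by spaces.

Eb G Bb Db

V7/VI is a secondary dominant — the dominant seventh of VI. VI in C minor is Ab, so the applied chord's root is Eb, a perfect fifth above.
Building a dominant seventh chord on Eb gives Eb-G-Bb-Db.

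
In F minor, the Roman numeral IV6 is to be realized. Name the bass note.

IV in F minor has root Bb; the chord is Bb-D-F.
The figure 6 means first inversion — the third is in the bass.

D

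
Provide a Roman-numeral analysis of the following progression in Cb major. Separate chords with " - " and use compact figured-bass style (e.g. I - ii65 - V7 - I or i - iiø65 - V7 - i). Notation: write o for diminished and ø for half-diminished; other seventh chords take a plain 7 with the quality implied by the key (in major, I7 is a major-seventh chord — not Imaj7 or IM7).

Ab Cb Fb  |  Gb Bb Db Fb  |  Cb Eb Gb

IV6 - V7 - I

Ab-Cb-Fb has root Fb, degree 4 in Cb major, so IV6.
Gb-Bb-Db-Fb: dominant seventh chord on Gb = scale degree 5 → V7.
Cb-Eb-Gb: root Cb is the tonic; major triad there is I.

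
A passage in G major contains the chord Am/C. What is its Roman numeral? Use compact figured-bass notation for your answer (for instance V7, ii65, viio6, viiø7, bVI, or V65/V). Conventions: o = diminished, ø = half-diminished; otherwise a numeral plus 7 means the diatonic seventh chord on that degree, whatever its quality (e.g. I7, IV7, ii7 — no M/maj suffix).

The pitches A-C-E form a minor triad rooted on A.
In G major, A is the supertonic; the diatonic minor triad there is ii.
With C in the bass the chord is in first inversion, so the figured bass is 6.

ii6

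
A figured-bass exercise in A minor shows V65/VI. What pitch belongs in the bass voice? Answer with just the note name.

E

The applied chord V65/VI is rooted on C: C-E-G-Bb.
The figure 65 means first inversion — the third is in the bass.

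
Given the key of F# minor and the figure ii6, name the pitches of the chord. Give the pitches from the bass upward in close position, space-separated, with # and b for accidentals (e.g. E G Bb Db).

Scale degree 2 in F# minor is G#; here the chord built on it is altered to a minor triad. ii6 is the minor supertonic, borrowed from the parallel major (the Dorian ii).
So the chord is G#-B-D#, a minor triad.
The figured bass 6 indicates first inversion, placing the third (B) in the bass: B-D#-G#.

B D# G#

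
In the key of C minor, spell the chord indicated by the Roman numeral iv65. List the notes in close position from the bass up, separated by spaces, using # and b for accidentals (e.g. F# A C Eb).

In C minor, the fourth degree is F, and the diatonic chord built there is a minor seventh chord.
That chord is spelled F-Ab-C-Eb.
The figured bass 65 indicates first inversion, placing the third (Ab) in the bass: Ab-C-Eb-F.

Ab C Eb F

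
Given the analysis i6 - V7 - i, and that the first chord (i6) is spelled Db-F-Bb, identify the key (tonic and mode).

Bb minor

The chord Bbm/Db is a minor triad rooted on Bb; its label is i6.
If Bb is scale degree 1 and the mode makes that degree carry a minor triad, the tonic is Bb and the mode is minor.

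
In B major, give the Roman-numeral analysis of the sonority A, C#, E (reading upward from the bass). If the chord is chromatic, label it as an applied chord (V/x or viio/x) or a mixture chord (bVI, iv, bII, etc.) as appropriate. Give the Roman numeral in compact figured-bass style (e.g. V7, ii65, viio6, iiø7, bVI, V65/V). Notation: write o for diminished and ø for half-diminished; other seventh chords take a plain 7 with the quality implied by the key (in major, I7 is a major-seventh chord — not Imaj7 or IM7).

bVII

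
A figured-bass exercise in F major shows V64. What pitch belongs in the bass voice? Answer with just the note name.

G

V in F major has root C; the chord is C-E-G.
The figure 64 means second inversion — the fifth is in the bass.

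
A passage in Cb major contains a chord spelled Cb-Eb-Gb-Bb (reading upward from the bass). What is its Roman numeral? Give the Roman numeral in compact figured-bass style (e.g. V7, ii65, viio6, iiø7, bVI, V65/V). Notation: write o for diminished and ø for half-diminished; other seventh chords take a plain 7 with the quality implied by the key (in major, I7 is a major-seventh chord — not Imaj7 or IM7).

I7

The pitches Cb-Eb-Gb-Bb form a major seventh chord rooted on Cb.
In Cb major, Cb is the tonic; the diatonic major seventh chord there is I7.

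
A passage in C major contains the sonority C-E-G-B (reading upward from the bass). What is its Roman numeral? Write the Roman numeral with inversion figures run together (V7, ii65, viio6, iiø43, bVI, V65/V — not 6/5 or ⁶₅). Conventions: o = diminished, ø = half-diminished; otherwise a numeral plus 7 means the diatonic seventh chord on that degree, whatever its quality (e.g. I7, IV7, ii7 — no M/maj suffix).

Stacked in thirds the chord is C-E-G-B: a major seventh chord on C.
In C major, C is the tonic; the diatonic major seventh chord there is I7.

I7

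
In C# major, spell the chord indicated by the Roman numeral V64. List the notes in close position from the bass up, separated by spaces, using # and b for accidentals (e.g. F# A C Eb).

In C# major, scale degree 5 is G#, and the diatonic chord built there is a major triad.
Stacking thirds from G# gives G#-B#-D#.
The figured bass 64 indicates second inversion, placing the fifth (D#) in the bass: D#-G#-B#.

D# G# B#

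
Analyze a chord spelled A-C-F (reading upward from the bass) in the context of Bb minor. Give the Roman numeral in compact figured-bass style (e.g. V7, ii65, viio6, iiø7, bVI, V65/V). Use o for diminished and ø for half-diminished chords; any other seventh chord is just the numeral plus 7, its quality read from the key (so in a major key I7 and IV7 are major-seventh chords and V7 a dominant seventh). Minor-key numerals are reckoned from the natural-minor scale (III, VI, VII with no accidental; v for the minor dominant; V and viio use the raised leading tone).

V6

Stacked in thirds the chord is F-A-C: a major triad on F.
In Bb minor, F is the dominant; the diatonic major triad there is V.
With A in the bass the chord is in first inversion, so the figured bass is 6.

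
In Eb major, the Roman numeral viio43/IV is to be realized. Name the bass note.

Db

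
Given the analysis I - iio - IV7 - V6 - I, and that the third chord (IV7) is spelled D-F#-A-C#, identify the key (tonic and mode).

A major

IV7 is given as D-F#-A-C# — a major seventh chord with root D.
IV7 on D implies D is the subdominant; that puts the tonic at A, and the uppercase numeral fits major mode.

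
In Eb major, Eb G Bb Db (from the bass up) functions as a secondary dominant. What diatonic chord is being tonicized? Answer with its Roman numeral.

IV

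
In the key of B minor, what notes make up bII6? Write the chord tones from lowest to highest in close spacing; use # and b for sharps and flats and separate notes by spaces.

bII6 is the Neapolitan sixth — a major triad on the lowered second degree, here in its customary first inversion. In B minor that root is C.
So the chord is C-E-G.
The figured bass 6 indicates first inversion, placing the third (E) in the bass: E-G-C.

E G C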